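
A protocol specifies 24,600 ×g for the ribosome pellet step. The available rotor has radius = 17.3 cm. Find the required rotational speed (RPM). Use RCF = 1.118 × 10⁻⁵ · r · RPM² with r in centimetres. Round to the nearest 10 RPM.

N ≈ 11280 RPM

24,600 = 1.118 × 10⁻⁵ × 17.3 × N²
N² = 24,600 / (19.3414 × 10⁻⁵) = 127,188,311
N ≈ √127,188,311 ≈ 11,277.8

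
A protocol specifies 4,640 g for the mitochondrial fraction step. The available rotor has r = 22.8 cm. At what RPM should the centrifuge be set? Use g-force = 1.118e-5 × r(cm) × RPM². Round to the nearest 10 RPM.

4,640 = 1.118 × 10⁻⁵ × 22.8 × N²
N² = 4,640 / (25.4904 × 10⁻⁵) = 18,202,931
N ≈ √18,202,931 ≈ 4,266.5

N ≈ 4270 RPM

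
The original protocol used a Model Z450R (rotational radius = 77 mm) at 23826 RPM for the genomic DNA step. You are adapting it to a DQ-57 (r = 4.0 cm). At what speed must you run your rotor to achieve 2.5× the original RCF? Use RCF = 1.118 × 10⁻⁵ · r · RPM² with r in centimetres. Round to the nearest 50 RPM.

Original rotor: r = 77 mm = 7.7 cm
RCF = 1.118 × 10⁻⁵ × r × N²
RCF_original = 1.118 × 10⁻⁵ × 7.7 × (23826)² = 1.118 × 10⁻⁵ × 7.7 × 567,678,276 ≈ 48,869.2 × g
Target RCF = 2.5 × 48,869.2 ≈ 122,173 × g
122,173 = 1.118 × 10⁻⁵ × 4 × N²
N² = 122,173 / (4.472 × 10⁻⁵) = 2,731,954,383
N ≈ √2,731,954,383 ≈ 52,268.1

≈ 52250 RPM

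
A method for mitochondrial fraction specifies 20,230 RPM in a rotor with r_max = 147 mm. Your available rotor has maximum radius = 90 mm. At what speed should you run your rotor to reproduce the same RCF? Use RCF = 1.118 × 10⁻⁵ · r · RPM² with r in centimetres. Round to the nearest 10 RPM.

Original rotor: r = 147 mm = 14.7 cm
RCF_original = 1.118 × 10⁻⁵ × 14.7 × (20230)² = 1.118 × 10⁻⁵ × 14.7 × 409,252,900 ≈ 67,259.1 × g
Your rotor: r = 90 mm = 9.0 cm
67,259.1 = 1.118 × 10⁻⁵ × 9 × N²
N² = 67,259.1 / (10.062 × 10⁻⁵) = 668,446,631
N ≈ √668,446,631 ≈ 25,854.3

≈ 25850 RPM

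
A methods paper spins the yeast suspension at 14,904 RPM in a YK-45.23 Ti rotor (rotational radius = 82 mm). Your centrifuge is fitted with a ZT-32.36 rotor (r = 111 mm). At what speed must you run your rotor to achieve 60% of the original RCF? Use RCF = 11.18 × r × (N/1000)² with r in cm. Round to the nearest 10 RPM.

9920 RPM

Original rotor: r = 82 mm = 8.2 cm
RCF_original = 11.18 × 8.2 × (14.904)² = 11.18 × 8.2 × 222.129216 ≈ 20,363.9 × g
Target RCF = 0.6 × 20,363.9 ≈ 12,218.3 × g
Your rotor: r = 111 mm = 11.1 cm
12,218.3 = 11.18 × 11.1 × (N/1000)²
(N/1000)² = 12,218.3 / 124.098 = 98.45686
N = 1000 × √98.45686 ≈ 9,922.5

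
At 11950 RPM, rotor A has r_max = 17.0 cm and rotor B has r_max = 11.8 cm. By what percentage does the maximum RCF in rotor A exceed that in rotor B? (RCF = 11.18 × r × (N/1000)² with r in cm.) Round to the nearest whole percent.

At equal RPM, RCF scales linearly with r: ratio = 17.0 / 11.8 = 1.4407.
So rotor A delivers 44.1% more g-force.

44%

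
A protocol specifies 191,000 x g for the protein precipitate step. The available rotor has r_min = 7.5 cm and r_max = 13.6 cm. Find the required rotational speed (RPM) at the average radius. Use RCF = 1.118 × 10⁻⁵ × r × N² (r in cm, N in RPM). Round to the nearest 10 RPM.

40240 RPM

r_avg = (7.5 + 13.6) / 2 = 10.55 cm
191,000 = 1.118 × 10⁻⁵ × 10.55 × N²
N² = 191,000 / (11.7949 × 10⁻⁵) = 1,619,343,954
N ≈ √1,619,343,954 ≈ 40,241.1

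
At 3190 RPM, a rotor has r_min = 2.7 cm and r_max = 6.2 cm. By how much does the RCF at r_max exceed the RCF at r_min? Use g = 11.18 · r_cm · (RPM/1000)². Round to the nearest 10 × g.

RCF_max = 11.18 × 6.2 × (3.19)² = 11.18 × 6.2 × 10.1761 ≈ 705.4 × g
RCF_min = 11.18 × 2.7 × (3.19)² = 11.18 × 2.7 × 10.1761 ≈ 307.2 × g
ΔRCF = 705.4 − 307.2 = 398.2

400 × g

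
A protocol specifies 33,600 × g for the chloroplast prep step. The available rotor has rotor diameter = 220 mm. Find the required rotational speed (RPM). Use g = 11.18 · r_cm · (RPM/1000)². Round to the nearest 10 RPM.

16530 RPM

r = 220 mm / 2 = 110 mm = 11 cm
RCF = 11.18 × r × (N/1000)²
33,600 = 11.18 × 11 × (N/1000)²
(N/1000)² = 33,600 / 122.98 = 273.2152
N = 1000 × √273.2152 ≈ 16,529.2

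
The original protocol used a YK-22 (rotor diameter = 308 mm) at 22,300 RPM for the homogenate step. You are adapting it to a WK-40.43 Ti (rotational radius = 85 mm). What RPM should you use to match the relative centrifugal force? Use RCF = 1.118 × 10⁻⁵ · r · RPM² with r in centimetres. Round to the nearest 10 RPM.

Original rotor: r = 308 mm / 2 = 154 mm = 15.4 cm
RCF_original = 1.118 × 10⁻⁵ × 15.4 × (22300)² = 1.118 × 10⁻⁵ × 15.4 × 497,290,000 ≈ 85,619.4 × g
Your rotor: r = 85 mm = 8.5 cm
85,619.4 = 1.118 × 10⁻⁵ × 8.5 × N²
N² = 85,619.4 / (9.503 × 10⁻⁵) = 900,972,325
N ≈ √900,972,325 ≈ 30,016.2

≈ 30020 RPM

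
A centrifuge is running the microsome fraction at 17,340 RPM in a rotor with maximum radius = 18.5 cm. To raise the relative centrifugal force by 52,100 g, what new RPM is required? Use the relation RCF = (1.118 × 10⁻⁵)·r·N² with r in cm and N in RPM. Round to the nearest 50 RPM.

N₂ ≈ 23500 RPM

Current RCF = 1.118 × 10⁻⁵ × 18.5 × (17340)² = 1.118 × 10⁻⁵ × 18.5 × 300,675,600 ≈ 62,188.7 × g
Target RCF = 62,188.7 + 52,100 = 114,288.7 × g
N² = 114,288.7 / (20.683 × 10⁻⁵) = 552,573,128
N ≈ √552,573,128 ≈ 23,506.9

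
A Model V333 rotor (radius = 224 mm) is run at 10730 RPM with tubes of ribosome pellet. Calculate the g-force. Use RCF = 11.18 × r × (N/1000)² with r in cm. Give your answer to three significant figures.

≈ 28800 x g

r = 224 mm = 22.4 cm
RCF = 11.18 × 22.4 × (10.73)² = 11.18 × 22.4 × 115.1329 ≈ 28,833 × g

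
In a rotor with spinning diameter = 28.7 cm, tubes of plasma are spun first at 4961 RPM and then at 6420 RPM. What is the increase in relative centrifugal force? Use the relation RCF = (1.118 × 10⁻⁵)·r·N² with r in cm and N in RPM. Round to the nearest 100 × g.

2700 ×g

r = 28.7 / 2 = 14.35 cm
RCF₁ = 1.118 × 10⁻⁵ × 14.35 × (4961)² = 1.118 × 10⁻⁵ × 14.35 × 24,611,521 ≈ 3,948.5 × g
RCF₂ = 1.118 × 10⁻⁵ × 14.35 × (6420)² = 1.118 × 10⁻⁵ × 14.35 × 41,216,400 ≈ 6,612.5 × g
Increase = 6,612.5 − 3,948.5 = 2,664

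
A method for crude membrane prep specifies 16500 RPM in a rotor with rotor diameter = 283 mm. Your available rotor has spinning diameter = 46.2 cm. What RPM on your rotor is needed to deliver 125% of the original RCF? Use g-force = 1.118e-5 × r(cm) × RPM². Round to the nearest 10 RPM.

Original rotor: r = 283 mm / 2 = 141.5 mm = 14.15 cm
RCF_original = 1.118 × 10⁻⁵ × 14.15 × (16500)² = 1.118 × 10⁻⁵ × 14.15 × 272,250,000 ≈ 43,069.1 × g
Target RCF = 1.25 × 43,069.1 ≈ 53,836.4 × g
Your rotor: r = 46.2 / 2 = 23.1 cm
53,836.4 = 1.118 × 10⁻⁵ × 23.1 × N²
N² = 53,836.4 / (25.8258 × 10⁻⁵) = 208,459,757
N ≈ √208,459,757 ≈ 14,438.1

≈ 14440 RPM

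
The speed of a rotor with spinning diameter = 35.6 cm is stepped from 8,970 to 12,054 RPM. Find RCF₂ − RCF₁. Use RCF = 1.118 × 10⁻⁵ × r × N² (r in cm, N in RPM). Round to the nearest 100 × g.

12900 × g

r = 35.6 / 2 = 17.8 cm
RCF₁ = 1.118 × 10⁻⁵ × 17.8 × (8970)² = 1.118 × 10⁻⁵ × 17.8 × 80,460,900 ≈ 16,012 × g
RCF₂ = 1.118 × 10⁻⁵ × 17.8 × (12054)² = 1.118 × 10⁻⁵ × 17.8 × 145,298,916 ≈ 28,915.1 × g
Increase = 28,915.1 − 16,012 = 12,903.1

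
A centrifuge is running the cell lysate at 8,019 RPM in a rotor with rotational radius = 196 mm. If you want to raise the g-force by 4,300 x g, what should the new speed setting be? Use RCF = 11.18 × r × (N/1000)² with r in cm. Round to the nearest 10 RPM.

N₂ ≈ 9160 RPM

r = 196 mm = 19.6 cm
Current RCF = 11.18 × 19.6 × (8.019)² = 11.18 × 19.6 × 64.304361 ≈ 14,090.9 × g
Target RCF = 14,090.9 + 4,300 = 18,390.9 × g
(N/1000)² = 18,390.9 / 219.128 = 83.92766
N = 1000 × √83.92766 ≈ 9,161.2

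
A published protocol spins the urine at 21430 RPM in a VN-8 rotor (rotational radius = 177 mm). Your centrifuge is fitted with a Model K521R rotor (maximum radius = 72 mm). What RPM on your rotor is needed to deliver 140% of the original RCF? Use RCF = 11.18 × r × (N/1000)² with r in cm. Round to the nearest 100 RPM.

39800 RPM

Original rotor: r = 177 mm = 17.7 cm
RCF_original = 11.18 × 17.7 × (21.43)² = 11.18 × 17.7 × 459.2449 ≈ 90,878.1 × g
Target RCF = 1.4 × 90,878.1 ≈ 127,229.3 × g
Your rotor: r = 72 mm = 7.2 cm
127,229.3 = 11.18 × 7.2 × (N/1000)²
(N/1000)² = 127,229.3 / 80.496 = 1580.567
N = 1000 × √1580.567 ≈ 39,756.3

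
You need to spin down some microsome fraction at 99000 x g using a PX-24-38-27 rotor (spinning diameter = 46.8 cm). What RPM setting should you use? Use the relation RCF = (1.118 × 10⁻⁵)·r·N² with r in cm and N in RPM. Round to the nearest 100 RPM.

≈ 19500 RPM

r = 46.8 / 2 = 23.4 cm
99,000 = 1.118 × 10⁻⁵ × 23.4 × N²
N² = 99,000 / (26.1612 × 10⁻⁵) = 378,423,008
N ≈ √378,423,008 ≈ 19,453.1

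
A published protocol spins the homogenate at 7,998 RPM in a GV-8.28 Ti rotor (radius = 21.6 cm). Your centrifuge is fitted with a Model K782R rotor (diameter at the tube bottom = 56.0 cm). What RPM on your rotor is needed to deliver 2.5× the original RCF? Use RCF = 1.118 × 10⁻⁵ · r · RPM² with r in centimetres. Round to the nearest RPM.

RCF_original = 1.118 × 10⁻⁵ × 21.6 × (7998)² = 1.118 × 10⁻⁵ × 21.6 × 63,968,004 ≈ 15,447.5 × g
Target RCF = 2.5 × 15,447.5 ≈ 38,618.8 × g
Your rotor: r = 56.0 / 2 = 28 cm
38,618.8 = 1.118 × 10⁻⁵ × 28 × N²
N² = 38,618.8 / (31.304 × 10⁻⁵) = 123,366,982
N ≈ √123,366,982 ≈ 11,107.1

≈ 11107 RPM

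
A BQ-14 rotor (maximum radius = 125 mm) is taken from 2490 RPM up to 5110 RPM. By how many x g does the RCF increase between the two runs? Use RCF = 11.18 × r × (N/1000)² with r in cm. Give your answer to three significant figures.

≈ 2780 x g

r = 125 mm = 12.5 cm
RCF₁ = 11.18 × 12.5 × (2.49)² = 11.18 × 12.5 × 6.2001 ≈ 866.5 × g
RCF₂ = 11.18 × 12.5 × (5.11)² = 11.18 × 12.5 × 26.1121 ≈ 3,649.2 × g
Increase = 3,649.2 − 866.5 = 2,782.7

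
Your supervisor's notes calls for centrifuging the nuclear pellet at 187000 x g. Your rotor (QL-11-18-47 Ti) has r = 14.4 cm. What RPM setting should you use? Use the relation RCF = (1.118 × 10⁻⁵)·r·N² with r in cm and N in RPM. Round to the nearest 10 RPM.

187,000 = 1.118 × 10⁻⁵ × 14.4 × N²
N² = 187,000 / (16.0992 × 10⁻⁵) = 1,161,548,400
N ≈ √1,161,548,400 ≈ 34,081.5

≈ 34080 RPM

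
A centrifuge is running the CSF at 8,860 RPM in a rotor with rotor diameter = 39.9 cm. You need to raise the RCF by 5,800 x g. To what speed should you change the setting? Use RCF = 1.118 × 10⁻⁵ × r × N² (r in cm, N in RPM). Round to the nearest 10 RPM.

≈ 10220 RPM

r = 39.9 / 2 = 19.95 cm
Current RCF = 1.118 × 10⁻⁵ × 19.95 × (8860)² = 1.118 × 10⁻⁵ × 19.95 × 78,499,600 ≈ 17,508.6 × g
Target RCF = 17,508.6 + 5,800 = 23,308.6 × g
N² = 23,308.6 / (22.3041 × 10⁻⁵) = 104,503,656
N ≈ √104,503,656 ≈ 10,222.7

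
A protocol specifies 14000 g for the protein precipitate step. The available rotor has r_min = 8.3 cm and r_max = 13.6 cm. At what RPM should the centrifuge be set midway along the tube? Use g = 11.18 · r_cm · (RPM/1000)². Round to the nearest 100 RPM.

≈ 10700 RPM

r_avg = (8.3 + 13.6) / 2 = 10.95 cm
14,000 = 11.18 × 10.95 × (N/1000)²
(N/1000)² = 14,000 / 122.421 = 114.3595
N = 1000 × √114.3595 ≈ 10,693.9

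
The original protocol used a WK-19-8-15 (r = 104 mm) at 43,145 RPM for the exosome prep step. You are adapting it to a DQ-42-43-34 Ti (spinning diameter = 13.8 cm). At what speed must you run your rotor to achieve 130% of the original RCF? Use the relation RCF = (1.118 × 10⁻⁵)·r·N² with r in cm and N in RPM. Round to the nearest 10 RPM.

60390 RPM

Original rotor: r = 104 mm = 10.4 cm
RCF = 1.118 × 10⁻⁵ × r × N²
RCF_original = 1.118 × 10⁻⁵ × 10.4 × (43145)² = 1.118 × 10⁻⁵ × 10.4 × 1,861,491,025 ≈ 216,439.3 × g
Target RCF = 1.3 × 216,439.3 ≈ 281,371.1 × g
Your rotor: r = 13.8 / 2 = 6.9 cm
281,371.1 = 1.118 × 10⁻⁵ × 6.9 × N²
N² = 281,371.1 / (7.7142 × 10⁻⁵) = 3,647,443,675
N ≈ √3,647,443,675 ≈ 60,394.1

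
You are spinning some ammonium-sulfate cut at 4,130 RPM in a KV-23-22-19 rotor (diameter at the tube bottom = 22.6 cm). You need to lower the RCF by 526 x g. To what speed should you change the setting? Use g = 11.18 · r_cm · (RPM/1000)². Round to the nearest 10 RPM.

r = 22.6 / 2 = 11.3 cm
Current RCF = 11.18 × 11.3 × (4.13)² = 11.18 × 11.3 × 17.0569 ≈ 2,154.9 × g
Target RCF = 2,154.9 − 526 = 1,628.9 × g
(N/1000)² = 1,628.9 / 126.334 = 12.8936
N = 1000 × √12.8936 ≈ 3,590.8

≈ 3590 RPM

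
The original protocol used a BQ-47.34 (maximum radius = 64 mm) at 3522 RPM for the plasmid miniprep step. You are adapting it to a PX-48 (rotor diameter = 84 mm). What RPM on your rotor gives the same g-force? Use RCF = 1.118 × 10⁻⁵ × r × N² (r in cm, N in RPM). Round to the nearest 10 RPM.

Original rotor: r = 64 mm = 6.4 cm
RCF_original = 1.118 × 10⁻⁵ × 6.4 × (3522)² = 1.118 × 10⁻⁵ × 6.4 × 12,404,484 ≈ 887.6 × g
Your rotor: r = 84 mm / 2 = 42 mm = 4.2 cm
887.6 = 1.118 × 10⁻⁵ × 4.2 × N²
N² = 887.6 / (4.6956 × 10⁻⁵) = 18,902,803
N ≈ √18,902,803 ≈ 4,347.7

≈ 4350 RPM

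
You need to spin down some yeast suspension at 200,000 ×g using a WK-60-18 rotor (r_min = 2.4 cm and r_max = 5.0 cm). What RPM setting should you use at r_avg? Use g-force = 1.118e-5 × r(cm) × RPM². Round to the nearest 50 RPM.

≈ 69550 RPM

r_avg = (2.4 + 5.0) / 2 = 3.7 cm
200,000 = 1.118 × 10⁻⁵ × 3.7 × N²
N² = 200,000 / (4.1366 × 10⁻⁵) = 4,834,888,556
N ≈ √4,834,888,556 ≈ 69,533.4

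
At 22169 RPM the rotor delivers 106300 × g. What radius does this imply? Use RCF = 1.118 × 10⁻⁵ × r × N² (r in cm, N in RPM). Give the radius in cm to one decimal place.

106300 = 1.118 × 10⁻⁵ × r × (22169)²
r = 106300 / (1.118 × 10⁻⁵ × 491,464,561) = 106300 / 5494.574 ≈ 19.346 cm

≈ 19.3 cm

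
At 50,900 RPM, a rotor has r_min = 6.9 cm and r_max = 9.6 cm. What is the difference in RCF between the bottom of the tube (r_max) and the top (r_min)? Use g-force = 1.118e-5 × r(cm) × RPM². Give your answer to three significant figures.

ΔRCF ≈ 78200 x g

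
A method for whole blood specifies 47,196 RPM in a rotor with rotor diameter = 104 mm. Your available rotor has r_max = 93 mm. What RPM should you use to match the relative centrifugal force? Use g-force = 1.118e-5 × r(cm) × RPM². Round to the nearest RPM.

Original rotor: r = 104 mm / 2 = 52 mm = 5.2 cm
RCF_original = 1.118 × 10⁻⁵ × 5.2 × (47196)² = 1.118 × 10⁻⁵ × 5.2 × 2,227,462,416 ≈ 129,495.8 × g
Your rotor: r = 93 mm = 9.3 cm
129,495.8 = 1.118 × 10⁻⁵ × 9.3 × N²
N² = 129,495.8 / (10.3974 × 10⁻⁵) = 1,245,463,289
N ≈ √1,245,463,289 ≈ 35,291.1

35291 RPM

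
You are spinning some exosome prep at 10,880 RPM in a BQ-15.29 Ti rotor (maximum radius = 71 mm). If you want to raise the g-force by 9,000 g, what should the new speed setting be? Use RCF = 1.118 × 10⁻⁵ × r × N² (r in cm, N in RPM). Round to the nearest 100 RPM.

N₂ ≈ 15200 RPM

r = 71 mm = 7.1 cm
Current RCF = 1.118 × 10⁻⁵ × 7.1 × (10880)² = 1.118 × 10⁻⁵ × 7.1 × 118,374,400 ≈ 9,396.3 × g
Target RCF = 9,396.3 + 9,000 = 18,396.3 × g
N² = 18,396.3 / (7.9378 × 10⁻⁵) = 231,755,650
N ≈ √231,755,650 ≈ 15,223.5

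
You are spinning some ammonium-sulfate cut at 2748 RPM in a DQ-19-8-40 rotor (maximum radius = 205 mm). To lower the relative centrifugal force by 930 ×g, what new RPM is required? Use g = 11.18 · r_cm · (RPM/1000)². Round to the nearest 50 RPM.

r = 205 mm = 20.5 cm
Current RCF = 11.18 × 20.5 × (2.748)² = 11.18 × 20.5 × 7.551504 ≈ 1,730.7 × g
Target RCF = 1,730.7 − 930 = 800.7 × g
(N/1000)² = 800.7 / 229.19 = 3.493608
N = 1000 × √3.493608 ≈ 1,869.1

N₂ ≈ 1850 RPM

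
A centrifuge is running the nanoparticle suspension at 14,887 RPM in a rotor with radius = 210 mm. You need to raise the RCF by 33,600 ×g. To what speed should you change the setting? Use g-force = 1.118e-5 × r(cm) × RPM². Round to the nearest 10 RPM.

19100 RPM

r = 210 mm = 21.0 cm
Current RCF = 1.118 × 10⁻⁵ × 21 × (14887)² = 1.118 × 10⁻⁵ × 21 × 221,622,769 ≈ 52,032.6 × g
Target RCF = 52,032.6 + 33,600 = 85,632.6 × g
N² = 85,632.6 / (23.478 × 10⁻⁵) = 364,735,497
N ≈ √364,735,497 ≈ 19,098.0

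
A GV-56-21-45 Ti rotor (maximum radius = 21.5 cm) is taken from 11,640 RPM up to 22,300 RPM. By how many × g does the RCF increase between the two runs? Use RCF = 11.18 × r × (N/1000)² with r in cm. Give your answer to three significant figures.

RCF₁ = 11.18 × 21.5 × (11.64)² = 11.18 × 21.5 × 135.4896 ≈ 32,567.6 × g
RCF₂ = 11.18 × 21.5 × (22.3)² = 11.18 × 21.5 × 497.29 ≈ 119,533.6 × g
Increase = 119,533.6 − 32,567.6 = 86,966

≈ 87000 × g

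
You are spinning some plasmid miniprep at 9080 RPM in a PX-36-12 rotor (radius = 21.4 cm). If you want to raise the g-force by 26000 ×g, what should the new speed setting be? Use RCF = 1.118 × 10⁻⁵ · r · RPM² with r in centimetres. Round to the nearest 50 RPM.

≈ 13800 RPM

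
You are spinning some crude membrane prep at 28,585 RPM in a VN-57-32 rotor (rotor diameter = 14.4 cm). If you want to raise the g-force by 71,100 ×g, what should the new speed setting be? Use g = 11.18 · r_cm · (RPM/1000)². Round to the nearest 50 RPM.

r = 14.4 / 2 = 7.2 cm
Current RCF = 11.18 × 7.2 × (28.585)² = 11.18 × 7.2 × 817.102225 ≈ 65,773.5 × g
Target RCF = 65,773.5 + 71,100 = 136,873.5 × g
(N/1000)² = 136,873.5 / 80.496 = 1700.376
N = 1000 × √1700.376 ≈ 41,235.6

41250 RPM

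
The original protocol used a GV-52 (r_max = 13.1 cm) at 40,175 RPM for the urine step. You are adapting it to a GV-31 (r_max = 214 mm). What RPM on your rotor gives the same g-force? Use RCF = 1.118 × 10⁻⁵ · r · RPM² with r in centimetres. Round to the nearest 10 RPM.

RCF_original = 1.118 × 10⁻⁵ × 13.1 × (40175)² = 1.118 × 10⁻⁵ × 13.1 × 1,614,030,625 ≈ 236,387.7 × g
Your rotor: r = 214 mm = 21.4 cm
236,387.7 = 1.118 × 10⁻⁵ × 21.4 × N²
N² = 236,387.7 / (23.9252 × 10⁻⁵) = 988,028,104
N ≈ √988,028,104 ≈ 31,432.9

31430 RPM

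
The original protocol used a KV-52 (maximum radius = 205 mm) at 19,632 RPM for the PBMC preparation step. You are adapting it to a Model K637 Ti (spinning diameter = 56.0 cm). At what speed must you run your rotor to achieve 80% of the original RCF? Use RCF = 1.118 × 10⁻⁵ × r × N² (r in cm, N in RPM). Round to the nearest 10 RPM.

≈ 15020 RPM

Original rotor: r = 205 mm = 20.5 cm
RCF_original = 1.118 × 10⁻⁵ × 20.5 × (19632)² = 1.118 × 10⁻⁵ × 20.5 × 385,415,424 ≈ 88,333.4 × g
Target RCF = 0.8 × 88,333.4 ≈ 70,666.7 × g
Your rotor: r = 56.0 / 2 = 28 cm
70,666.7 = 1.118 × 10⁻⁵ × 28 × N²
N² = 70,666.7 / (31.304 × 10⁻⁵) = 225,743,355
N ≈ √225,743,355 ≈ 15,024.8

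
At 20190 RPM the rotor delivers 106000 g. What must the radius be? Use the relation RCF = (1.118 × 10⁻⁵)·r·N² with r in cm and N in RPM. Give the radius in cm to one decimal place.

23.3 cm

106000 = 1.118 × 10⁻⁵ × r × (20190)²
r = 106000 / (1.118 × 10⁻⁵ × 407,636,100) = 106000 / 4557.372 ≈ 23.259 cm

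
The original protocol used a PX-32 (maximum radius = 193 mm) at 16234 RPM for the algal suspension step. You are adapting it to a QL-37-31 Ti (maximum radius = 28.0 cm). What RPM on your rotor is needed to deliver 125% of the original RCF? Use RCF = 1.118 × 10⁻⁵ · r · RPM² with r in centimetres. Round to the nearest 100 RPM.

Original rotor: r = 193 mm = 19.3 cm
RCF = 1.118 × 10⁻⁵ × r × N²
RCF_original = 1.118 × 10⁻⁵ × 19.3 × (16234)² = 1.118 × 10⁻⁵ × 19.3 × 263,542,756 ≈ 56,865.7 × g
Target RCF = 1.25 × 56,865.7 ≈ 71,082.1 × g
71,082.1 = 1.118 × 10⁻⁵ × 28 × N²
N² = 71,082.1 / (31.304 × 10⁻⁵) = 227,070,342
N ≈ √227,070,342 ≈ 15,068.9

15100 RPM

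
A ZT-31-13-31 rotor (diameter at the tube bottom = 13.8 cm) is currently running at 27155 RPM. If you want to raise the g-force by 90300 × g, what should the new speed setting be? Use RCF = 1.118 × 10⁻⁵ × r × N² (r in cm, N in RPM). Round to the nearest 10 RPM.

43680 RPM

r = 13.8 / 2 = 6.9 cm
Current RCF = 1.118 × 10⁻⁵ × 6.9 × (27155)² = 1.118 × 10⁻⁵ × 6.9 × 737,394,025 ≈ 56,884 × g
Target RCF = 56,884 + 90,300 = 147,184 × g
N² = 147,184 / (7.7142 × 10⁻⁵) = 1,907,961,940
N ≈ √1,907,961,940 ≈ 43,680.2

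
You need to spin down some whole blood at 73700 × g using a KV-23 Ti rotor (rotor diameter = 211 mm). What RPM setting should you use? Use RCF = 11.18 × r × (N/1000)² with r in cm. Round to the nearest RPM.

≈ 24997 RPM

r = 211 mm / 2 = 105.5 mm = 10.55 cm
73,700 = 11.18 × 10.55 × (N/1000)²
(N/1000)² = 73,700 / 117.949 = 624.8463
N = 1000 × √624.8463 ≈ 24,996.9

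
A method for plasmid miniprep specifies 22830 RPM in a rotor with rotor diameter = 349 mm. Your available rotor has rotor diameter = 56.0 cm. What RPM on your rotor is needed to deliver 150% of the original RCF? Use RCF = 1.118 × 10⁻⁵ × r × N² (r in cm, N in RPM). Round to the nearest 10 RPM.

22070 RPM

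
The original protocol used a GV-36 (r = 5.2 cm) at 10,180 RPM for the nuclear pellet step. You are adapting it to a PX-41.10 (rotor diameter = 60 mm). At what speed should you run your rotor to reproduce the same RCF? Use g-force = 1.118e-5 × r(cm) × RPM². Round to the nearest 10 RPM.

≈ 13400 RPM

RCF = 1.118 × 10⁻⁵ × r × N²
RCF_original = 1.118 × 10⁻⁵ × 5.2 × (10180)² = 1.118 × 10⁻⁵ × 5.2 × 103,632,400 ≈ 6,024.8 × g
Your rotor: r = 60 mm / 2 = 30 mm = 3 cm
6,024.8 = 1.118 × 10⁻⁵ × 3 × N²
N² = 6,024.8 / (3.354 × 10⁻⁵) = 179,630,292
N ≈ √179,630,292 ≈ 13,402.6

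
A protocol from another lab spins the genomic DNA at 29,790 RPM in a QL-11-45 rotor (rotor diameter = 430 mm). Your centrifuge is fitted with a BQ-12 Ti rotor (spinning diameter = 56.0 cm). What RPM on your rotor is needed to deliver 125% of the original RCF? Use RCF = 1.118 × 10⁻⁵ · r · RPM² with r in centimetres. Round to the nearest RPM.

Original rotor: r = 430 mm / 2 = 215 mm = 21.5 cm
RCF_original = 1.118 × 10⁻⁵ × 21.5 × (29790)² = 1.118 × 10⁻⁵ × 21.5 × 887,444,100 ≈ 213,314.9 × g
Target RCF = 1.25 × 213,314.9 ≈ 266,643.6 × g
Your rotor: r = 56.0 / 2 = 28 cm
266,643.6 = 1.118 × 10⁻⁵ × 28 × N²
N² = 266,643.6 / (31.304 × 10⁻⁵) = 851,787,631
N ≈ √851,787,631 ≈ 29,185.4

≈ 29185 RPM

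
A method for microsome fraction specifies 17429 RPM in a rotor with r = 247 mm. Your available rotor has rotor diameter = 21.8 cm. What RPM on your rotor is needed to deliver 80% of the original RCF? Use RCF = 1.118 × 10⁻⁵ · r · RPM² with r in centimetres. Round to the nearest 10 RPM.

Original rotor: r = 247 mm = 24.7 cm
RCF = 1.118 × 10⁻⁵ × r × N²
RCF_original = 1.118 × 10⁻⁵ × 24.7 × (17429)² = 1.118 × 10⁻⁵ × 24.7 × 303,770,041 ≈ 83,884.9 × g
Target RCF = 0.8 × 83,884.9 ≈ 67,107.9 × g
Your rotor: r = 21.8 / 2 = 10.9 cm
67,107.9 = 1.118 × 10⁻⁵ × 10.9 × N²
N² = 67,107.9 / (12.1862 × 10⁻⁵) = 550,687,663
N ≈ √550,687,663 ≈ 23,466.7

≈ 23470 RPM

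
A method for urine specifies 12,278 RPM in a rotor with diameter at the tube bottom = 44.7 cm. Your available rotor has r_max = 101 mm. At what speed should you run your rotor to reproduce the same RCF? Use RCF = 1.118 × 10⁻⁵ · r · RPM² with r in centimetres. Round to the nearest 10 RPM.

Original rotor: r = 44.7 / 2 = 22.35 cm
RCF = 1.118 × 10⁻⁵ × r × N²
RCF_original = 1.118 × 10⁻⁵ × 22.35 × (12278)² = 1.118 × 10⁻⁵ × 22.35 × 150,749,284 ≈ 37,668.2 × g
Your rotor: r = 101 mm = 10.1 cm
37,668.2 = 1.118 × 10⁻⁵ × 10.1 × N²
N² = 37,668.2 / (11.2918 × 10⁻⁵) = 333,588,976
N ≈ √333,588,976 ≈ 18,264.4

≈ 18260 RPM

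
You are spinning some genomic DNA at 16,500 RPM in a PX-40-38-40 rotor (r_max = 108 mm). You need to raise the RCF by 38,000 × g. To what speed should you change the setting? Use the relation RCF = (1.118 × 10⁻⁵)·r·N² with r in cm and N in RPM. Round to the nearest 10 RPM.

N₂ ≈ 24230 RPM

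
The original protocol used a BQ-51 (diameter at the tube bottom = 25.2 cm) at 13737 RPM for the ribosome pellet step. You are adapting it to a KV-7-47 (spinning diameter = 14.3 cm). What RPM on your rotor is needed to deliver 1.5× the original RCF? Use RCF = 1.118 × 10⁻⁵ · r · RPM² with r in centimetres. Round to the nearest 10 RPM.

Original rotor: r = 25.2 / 2 = 12.6 cm
RCF_original = 1.118 × 10⁻⁵ × 12.6 × (13737)² = 1.118 × 10⁻⁵ × 12.6 × 188,705,169 ≈ 26,582.5 × g
Target RCF = 1.5 × 26,582.5 ≈ 39,873.8 × g
Your rotor: r = 14.3 / 2 = 7.15 cm
39,873.8 = 1.118 × 10⁻⁵ × 7.15 × N²
N² = 39,873.8 / (7.9937 × 10⁻⁵) = 498,815,317
N ≈ √498,815,317 ≈ 22,334.2

≈ 22330 RPM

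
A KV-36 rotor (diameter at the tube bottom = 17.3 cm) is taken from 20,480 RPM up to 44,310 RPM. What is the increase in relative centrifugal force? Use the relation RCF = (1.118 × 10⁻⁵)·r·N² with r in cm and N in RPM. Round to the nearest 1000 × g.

r = 17.3 / 2 = 8.65 cm
RCF₁ = 1.118 × 10⁻⁵ × 8.65 × (20480)² = 1.118 × 10⁻⁵ × 8.65 × 419,430,400 ≈ 40,561.9 × g
RCF₂ = 1.118 × 10⁻⁵ × 8.65 × (44310)² = 1.118 × 10⁻⁵ × 8.65 × 1,963,376,100 ≈ 189,872.2 × g
Increase = 189,872.2 − 40,561.9 = 149,310.3

149000 ×g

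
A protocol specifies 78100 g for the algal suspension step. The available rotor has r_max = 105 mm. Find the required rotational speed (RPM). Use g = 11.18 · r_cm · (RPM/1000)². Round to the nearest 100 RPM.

25800 RPM

r = 105 mm = 10.5 cm
RCF = 11.18 × r × (N/1000)²
78,100 = 11.18 × 10.5 × (N/1000)²
(N/1000)² = 78,100 / 117.39 = 665.3037
N = 1000 × √665.3037 ≈ 25,793.5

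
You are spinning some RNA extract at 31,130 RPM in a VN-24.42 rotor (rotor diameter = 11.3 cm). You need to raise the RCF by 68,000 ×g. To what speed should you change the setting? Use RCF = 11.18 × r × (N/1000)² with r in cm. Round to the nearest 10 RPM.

r = 11.3 / 2 = 5.65 cm
Current RCF = 11.18 × 5.65 × (31.13)² = 11.18 × 5.65 × 969.0769 ≈ 61,213.7 × g
Target RCF = 61,213.7 + 68,000 = 129,213.7 × g
(N/1000)² = 129,213.7 / 63.167 = 2045.589
N = 1000 × √2045.589 ≈ 45,228.2

≈ 45230 RPM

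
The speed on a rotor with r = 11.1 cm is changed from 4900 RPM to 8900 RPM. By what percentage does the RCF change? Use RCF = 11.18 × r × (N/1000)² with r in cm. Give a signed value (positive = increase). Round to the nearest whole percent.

RCF ∝ N², so the ratio is (8900/4900)² = (1.816327)² = 3.2990.
Change = 3.2990 − 1 = +2.2990 → +229.9%.

+230%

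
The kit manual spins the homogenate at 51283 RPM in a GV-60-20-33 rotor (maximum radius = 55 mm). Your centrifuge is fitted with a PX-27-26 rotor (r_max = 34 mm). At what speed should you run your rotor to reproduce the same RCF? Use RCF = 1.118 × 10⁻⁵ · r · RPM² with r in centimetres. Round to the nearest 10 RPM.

Original rotor: r = 55 mm = 5.5 cm
RCF_original = 1.118 × 10⁻⁵ × 5.5 × (51283)² = 1.118 × 10⁻⁵ × 5.5 × 2,629,946,089 ≈ 161,715.4 × g
Your rotor: r = 34 mm = 3.4 cm
161,715.4 = 1.118 × 10⁻⁵ × 3.4 × N²
N² = 161,715.4 / (3.8012 × 10⁻⁵) = 4,254,324,950
N ≈ √4,254,324,950 ≈ 65,225.2

65230 RPM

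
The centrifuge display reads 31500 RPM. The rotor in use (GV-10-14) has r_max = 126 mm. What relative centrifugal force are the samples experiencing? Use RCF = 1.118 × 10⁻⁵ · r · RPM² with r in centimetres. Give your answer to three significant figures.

r = 126 mm = 12.6 cm
RCF = 1.118 × 10⁻⁵ × r × N²
RCF = 1.118 × 10⁻⁵ × 12.6 × (31500)² = 1.118 × 10⁻⁵ × 12.6 × 992,250,000 ≈ 139,776.3 × g

RCF ≈ 140000 g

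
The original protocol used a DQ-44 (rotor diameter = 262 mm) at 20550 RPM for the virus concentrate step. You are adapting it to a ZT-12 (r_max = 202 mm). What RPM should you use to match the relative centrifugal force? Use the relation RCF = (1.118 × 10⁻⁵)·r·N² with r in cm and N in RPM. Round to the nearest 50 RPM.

Original rotor: r = 262 mm / 2 = 131 mm = 13.1 cm
RCF = 1.118 × 10⁻⁵ × r × N²
RCF_original = 1.118 × 10⁻⁵ × 13.1 × (20550)² = 1.118 × 10⁻⁵ × 13.1 × 422,302,500 ≈ 61,849.6 × g
Your rotor: r = 202 mm = 20.2 cm
61,849.6 = 1.118 × 10⁻⁵ × 20.2 × N²
N² = 61,849.6 / (22.5836 × 10⁻⁵) = 273,869,534
N ≈ √273,869,534 ≈ 16,549.0

≈ 16550 RPM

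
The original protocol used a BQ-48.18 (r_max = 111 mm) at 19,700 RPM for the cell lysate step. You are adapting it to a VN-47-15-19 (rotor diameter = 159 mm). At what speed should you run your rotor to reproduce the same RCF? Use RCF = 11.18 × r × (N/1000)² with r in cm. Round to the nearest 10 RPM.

Original rotor: r = 111 mm = 11.1 cm
RCF_original = 11.18 × 11.1 × (19.7)² = 11.18 × 11.1 × 388.09 ≈ 48,161.2 × g
Your rotor: r = 159 mm / 2 = 79.5 mm = 7.95 cm
48,161.2 = 11.18 × 7.95 × (N/1000)²
(N/1000)² = 48,161.2 / 88.881 = 541.8616
N = 1000 × √541.8616 ≈ 23,277.9

23280 RPM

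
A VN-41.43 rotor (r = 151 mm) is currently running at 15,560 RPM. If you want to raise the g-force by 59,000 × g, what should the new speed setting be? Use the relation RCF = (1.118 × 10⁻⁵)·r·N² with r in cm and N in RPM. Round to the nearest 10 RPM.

≈ 24320 RPM

r = 151 mm = 15.1 cm
Current RCF = 1.118 × 10⁻⁵ × 15.1 × (15560)² = 1.118 × 10⁻⁵ × 15.1 × 242,113,600 ≈ 40,873.1 × g
Target RCF = 40,873.1 + 59,000 = 99,873.1 × g
N² = 99,873.1 / (16.8818 × 10⁻⁵) = 591,602,199
N ≈ √591,602,199 ≈ 24,322.9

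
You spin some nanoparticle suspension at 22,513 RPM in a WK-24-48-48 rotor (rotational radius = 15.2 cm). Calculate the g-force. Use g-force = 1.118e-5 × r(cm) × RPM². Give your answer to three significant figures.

RCF ≈ 86100 g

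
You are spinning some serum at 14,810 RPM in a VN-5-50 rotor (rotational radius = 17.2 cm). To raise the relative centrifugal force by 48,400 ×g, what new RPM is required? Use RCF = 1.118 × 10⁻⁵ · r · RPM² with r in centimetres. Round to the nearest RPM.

Current RCF = 1.118 × 10⁻⁵ × 17.2 × (14810)² = 1.118 × 10⁻⁵ × 17.2 × 219,336,100 ≈ 42,177.5 × g
Target RCF = 42,177.5 + 48,400 = 90,577.5 × g
N² = 90,577.5 / (19.2296 × 10⁻⁵) = 471,031,639
N ≈ √471,031,639 ≈ 21,703.3

≈ 21703 RPM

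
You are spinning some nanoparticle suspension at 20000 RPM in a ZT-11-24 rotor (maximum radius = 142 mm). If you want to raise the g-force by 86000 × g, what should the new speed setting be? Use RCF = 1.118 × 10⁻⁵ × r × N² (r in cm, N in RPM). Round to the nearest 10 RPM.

≈ 30690 RPM

r = 142 mm = 14.2 cm
Current RCF = 1.118 × 10⁻⁵ × 14.2 × (20000)² = 1.118 × 10⁻⁵ × 14.2 × 400,000,000 ≈ 63,502.4 × g
Target RCF = 63,502.4 + 86,000 = 149,502.4 × g
N² = 149,502.4 / (15.8756 × 10⁻⁵) = 941,711,809
N ≈ √941,711,809 ≈ 30,687.3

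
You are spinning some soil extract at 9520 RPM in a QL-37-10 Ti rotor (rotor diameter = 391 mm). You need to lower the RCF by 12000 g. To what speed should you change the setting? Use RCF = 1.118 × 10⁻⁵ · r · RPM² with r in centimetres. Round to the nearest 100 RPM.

r = 391 mm / 2 = 195.5 mm = 19.55 cm
Current RCF = 1.118 × 10⁻⁵ × 19.55 × (9520)² = 1.118 × 10⁻⁵ × 19.55 × 90,630,400 ≈ 19,809 × g
Target RCF = 19,809 − 12,000 = 7,809 × g
N² = 7,809 / (21.8569 × 10⁻⁵) = 35,727,848
N ≈ √35,727,848 ≈ 5,977.3

≈ 6000 RPM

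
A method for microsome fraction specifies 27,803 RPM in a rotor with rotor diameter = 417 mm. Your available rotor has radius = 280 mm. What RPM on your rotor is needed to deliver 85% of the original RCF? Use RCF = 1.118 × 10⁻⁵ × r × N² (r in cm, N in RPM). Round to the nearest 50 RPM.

Original rotor: r = 417 mm / 2 = 208.5 mm = 20.85 cm
RCF_original = 1.118 × 10⁻⁵ × 20.85 × (27803)² = 1.118 × 10⁻⁵ × 20.85 × 773,006,809 ≈ 180,190.2 × g
Target RCF = 0.85 × 180,190.2 ≈ 153,161.7 × g
Your rotor: r = 280 mm = 28.0 cm
153,161.7 = 1.118 × 10⁻⁵ × 28 × N²
N² = 153,161.7 / (31.304 × 10⁻⁵) = 489,271,978
N ≈ √489,271,978 ≈ 22,119.5

22100 RPM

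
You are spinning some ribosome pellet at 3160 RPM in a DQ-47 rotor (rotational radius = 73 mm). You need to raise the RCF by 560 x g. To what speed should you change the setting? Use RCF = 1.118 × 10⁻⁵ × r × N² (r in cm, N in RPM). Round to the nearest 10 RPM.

4100 RPM

r = 73 mm = 7.3 cm
Current RCF = 1.118 × 10⁻⁵ × 7.3 × (3160)² = 1.118 × 10⁻⁵ × 7.3 × 9,985,600 ≈ 815 × g
Target RCF = 815 + 560 = 1,375 × g
N² = 1,375 / (8.1614 × 10⁻⁵) = 16,847,600
N ≈ √16,847,600 ≈ 4,104.6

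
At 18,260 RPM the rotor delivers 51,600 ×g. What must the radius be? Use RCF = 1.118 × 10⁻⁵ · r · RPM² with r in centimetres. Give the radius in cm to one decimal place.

r ≈ 13.8 cm

51600 = 1.118 × 10⁻⁵ × r × (18260)²
r = 51600 / (1.118 × 10⁻⁵ × 333,427,600) = 51600 / 3727.721 ≈ 13.842 cm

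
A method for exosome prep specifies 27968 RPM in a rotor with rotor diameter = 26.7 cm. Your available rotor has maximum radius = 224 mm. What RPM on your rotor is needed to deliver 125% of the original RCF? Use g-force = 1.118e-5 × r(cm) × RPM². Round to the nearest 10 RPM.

24140 RPM

Original rotor: r = 26.7 / 2 = 13.35 cm
RCF_original = 1.118 × 10⁻⁵ × 13.35 × (27968)² = 1.118 × 10⁻⁵ × 13.35 × 782,209,024 ≈ 116,747 × g
Target RCF = 1.25 × 116,747 ≈ 145,933.8 × g
Your rotor: r = 224 mm = 22.4 cm
145,933.8 = 1.118 × 10⁻⁵ × 22.4 × N²
N² = 145,933.8 / (25.0432 × 10⁻⁵) = 582,728,246
N ≈ √582,728,246 ≈ 24,139.8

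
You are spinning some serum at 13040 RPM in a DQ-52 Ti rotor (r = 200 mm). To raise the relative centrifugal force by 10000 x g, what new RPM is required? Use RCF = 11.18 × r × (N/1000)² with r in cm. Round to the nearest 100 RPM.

N₂ ≈ 14700 RPM

r = 200 mm = 20.0 cm
Current RCF = 11.18 × 20 × (13.04)² = 11.18 × 20 × 170.0416 ≈ 38,021.3 × g
Target RCF = 38,021.3 + 10,000 = 48,021.3 × g
(N/1000)² = 48,021.3 / 223.6 = 214.7643
N = 1000 × √214.7643 ≈ 14,654.8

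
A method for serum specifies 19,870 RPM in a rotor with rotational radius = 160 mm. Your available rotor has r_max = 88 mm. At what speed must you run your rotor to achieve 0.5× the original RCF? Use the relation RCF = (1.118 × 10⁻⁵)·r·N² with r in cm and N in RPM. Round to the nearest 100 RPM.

18900 RPM

Original rotor: r = 160 mm = 16.0 cm
RCF_original = 1.118 × 10⁻⁵ × 16 × (19870)² = 1.118 × 10⁻⁵ × 16 × 394,816,900 ≈ 70,624.8 × g
Target RCF = 0.5 × 70,624.8 ≈ 35,312.4 × g
Your rotor: r = 88 mm = 8.8 cm
35,312.4 = 1.118 × 10⁻⁵ × 8.8 × N²
N² = 35,312.4 / (9.8384 × 10⁻⁵) = 358,924,215
N ≈ √358,924,215 ≈ 18,945.3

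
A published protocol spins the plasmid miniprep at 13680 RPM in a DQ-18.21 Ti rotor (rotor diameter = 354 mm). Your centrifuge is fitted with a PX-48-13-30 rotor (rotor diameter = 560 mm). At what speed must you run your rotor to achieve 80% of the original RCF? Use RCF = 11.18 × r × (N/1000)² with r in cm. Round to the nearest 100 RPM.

≈ 9700 RPM

Original rotor: r = 354 mm / 2 = 177 mm = 17.7 cm
RCF_original = 11.18 × 17.7 × (13.68)² = 11.18 × 17.7 × 187.1424 ≈ 37,032.9 × g
Target RCF = 0.8 × 37,032.9 ≈ 29,626.3 × g
Your rotor: r = 560 mm / 2 = 280 mm = 28 cm
29,626.3 = 11.18 × 28 × (N/1000)²
(N/1000)² = 29,626.3 / 313.04 = 94.64062
N = 1000 × √94.64062 ≈ 9,728.3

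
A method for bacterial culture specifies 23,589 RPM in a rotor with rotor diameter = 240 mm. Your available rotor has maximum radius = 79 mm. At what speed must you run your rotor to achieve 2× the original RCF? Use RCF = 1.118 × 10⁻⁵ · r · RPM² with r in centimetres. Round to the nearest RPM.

41115 RPM

Original rotor: r = 240 mm / 2 = 120 mm = 12 cm
RCF = 1.118 × 10⁻⁵ × r × N²
RCF_original = 1.118 × 10⁻⁵ × 12 × (23589)² = 1.118 × 10⁻⁵ × 12 × 556,440,921 ≈ 74,652.1 × g
Target RCF = 2 × 74,652.1 ≈ 149,304.2 × g
Your rotor: r = 79 mm = 7.9 cm
149,304.2 = 1.118 × 10⁻⁵ × 7.9 × N²
N² = 149,304.2 / (8.8322 × 10⁻⁵) = 1,690,453,115
N ≈ √1,690,453,115 ≈ 41,115.1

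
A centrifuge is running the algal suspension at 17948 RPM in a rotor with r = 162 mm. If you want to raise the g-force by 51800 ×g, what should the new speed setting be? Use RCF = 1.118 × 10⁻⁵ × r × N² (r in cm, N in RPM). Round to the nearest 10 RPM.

24660 RPM

r = 162 mm = 16.2 cm
Current RCF = 1.118 × 10⁻⁵ × 16.2 × (17948)² = 1.118 × 10⁻⁵ × 16.2 × 322,130,704 ≈ 58,343 × g
Target RCF = 58,343 + 51,800 = 110,143 × g
N² = 110,143 / (18.1116 × 10⁻⁵) = 608,135,118
N ≈ √608,135,118 ≈ 24,660.4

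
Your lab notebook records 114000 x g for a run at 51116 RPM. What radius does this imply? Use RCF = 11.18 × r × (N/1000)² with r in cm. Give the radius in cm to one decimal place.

114000 = 11.18 × r × (51.116)²
r = 114000 / (11.18 × 2612.845456) = 114000 / 29211.61 ≈ 3.903 cm

r ≈ 3.9 cm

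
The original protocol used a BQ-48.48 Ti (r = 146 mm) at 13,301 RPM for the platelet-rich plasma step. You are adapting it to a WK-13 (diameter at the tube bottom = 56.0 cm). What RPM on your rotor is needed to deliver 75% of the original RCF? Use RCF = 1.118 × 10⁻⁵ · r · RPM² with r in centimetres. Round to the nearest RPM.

8318 RPM

Original rotor: r = 146 mm = 14.6 cm
RCF = 1.118 × 10⁻⁵ × r × N²
RCF_original = 1.118 × 10⁻⁵ × 14.6 × (13301)² = 1.118 × 10⁻⁵ × 14.6 × 176,916,601 ≈ 28,877.7 × g
Target RCF = 0.75 × 28,877.7 ≈ 21,658.3 × g
Your rotor: r = 56.0 / 2 = 28 cm
21,658.3 = 1.118 × 10⁻⁵ × 28 × N²
N² = 21,658.3 / (31.304 × 10⁻⁵) = 69,187,005
N ≈ √69,187,005 ≈ 8,317.9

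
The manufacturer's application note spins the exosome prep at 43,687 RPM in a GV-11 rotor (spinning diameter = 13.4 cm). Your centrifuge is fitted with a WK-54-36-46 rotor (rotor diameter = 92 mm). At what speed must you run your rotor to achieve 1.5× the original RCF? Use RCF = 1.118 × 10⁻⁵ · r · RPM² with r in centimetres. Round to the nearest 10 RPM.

Original rotor: r = 13.4 / 2 = 6.7 cm
RCF_original = 1.118 × 10⁻⁵ × 6.7 × (43687)² = 1.118 × 10⁻⁵ × 6.7 × 1,908,553,969 ≈ 142,962.1 × g
Target RCF = 1.5 × 142,962.1 ≈ 214,443.2 × g
Your rotor: r = 92 mm / 2 = 46 mm = 4.6 cm
214,443.2 = 1.118 × 10⁻⁵ × 4.6 × N²
N² = 214,443.2 / (5.1428 × 10⁻⁵) = 4,169,775,220
N ≈ √4,169,775,220 ≈ 64,573.8

≈ 64570 RPM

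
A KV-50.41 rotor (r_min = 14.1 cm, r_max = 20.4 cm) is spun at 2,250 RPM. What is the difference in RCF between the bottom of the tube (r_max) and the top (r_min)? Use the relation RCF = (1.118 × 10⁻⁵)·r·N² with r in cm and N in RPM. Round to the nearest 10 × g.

ΔRCF = 1.118 × 10⁻⁵ × (r_max − r_min) × N² = 1.118 × 10⁻⁵ × 6.3 × 5,062,500 ≈ 356.6

ΔRCF ≈ 360 g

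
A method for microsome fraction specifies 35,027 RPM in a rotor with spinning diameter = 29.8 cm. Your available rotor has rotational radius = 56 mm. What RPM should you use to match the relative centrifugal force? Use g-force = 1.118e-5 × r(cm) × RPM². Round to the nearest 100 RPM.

Original rotor: r = 29.8 / 2 = 14.9 cm
RCF = 1.118 × 10⁻⁵ × r × N²
RCF_original = 1.118 × 10⁻⁵ × 14.9 × (35027)² = 1.118 × 10⁻⁵ × 14.9 × 1,226,890,729 ≈ 204,377.9 × g
Your rotor: r = 56 mm = 5.6 cm
204,377.9 = 1.118 × 10⁻⁵ × 5.6 × N²
N² = 204,377.9 / (6.2608 × 10⁻⁵) = 3,264,405,507
N ≈ √3,264,405,507 ≈ 57,135.0

≈ 57100 RPM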